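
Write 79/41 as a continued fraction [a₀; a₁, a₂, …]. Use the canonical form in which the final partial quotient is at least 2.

[1; 1, 12, 1, 2]

Run the Euclidean algorithm, recording each quotient:
⌊79/41⌋ = 1, remainder 38
⌊41/38⌋ = 1, remainder 3
⌊38/3⌋ = 12, remainder 2
⌊3/2⌋ = 1, remainder 1
⌊2/1⌋ = 2, remainder 0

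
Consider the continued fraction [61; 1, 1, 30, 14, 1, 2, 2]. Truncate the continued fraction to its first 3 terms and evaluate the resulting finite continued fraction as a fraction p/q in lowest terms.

Start with 1.
1 + 1/(1/1) = 1 + 1/1 = 2/1
61 + 1/(2/1) = 61 + 1/2 = 123/2

123/2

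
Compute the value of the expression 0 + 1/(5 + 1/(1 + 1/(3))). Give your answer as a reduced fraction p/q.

4/23

Use the convergent recurrence hₖ = aₖ·hₖ₋₁ + hₖ₋₂ (and likewise for the denominators kₖ):
a_0 = 0: 0/1
a_1 = 5: 1/5
a_2 = 1: 1/6
a_3 = 3: 4/23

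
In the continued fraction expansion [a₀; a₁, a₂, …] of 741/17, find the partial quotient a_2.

741 ÷ 17 → quotient 43, remainder 10
17 ÷ 10 → quotient 1, remainder 7
10 ÷ 7 → quotient 1, remainder 3

1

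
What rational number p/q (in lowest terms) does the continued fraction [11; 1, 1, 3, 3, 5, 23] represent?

a_0 = 11: 11/1
a_1 = 1: 12/1
a_2 = 1: 23/2
a_3 = 3: 81/7
a_4 = 3: 266/23
a_5 = 5: 1411/122
a_6 = 23: 32719/2829

32719/2829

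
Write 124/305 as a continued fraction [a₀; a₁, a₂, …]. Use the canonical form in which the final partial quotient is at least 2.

124 ÷ 305 → quotient 0, remainder 124
305 ÷ 124 → quotient 2, remainder 57
124 ÷ 57 → quotient 2, remainder 10
57 ÷ 10 → quotient 5, remainder 7
10 ÷ 7 → quotient 1, remainder 3
7 ÷ 3 → quotient 2, remainder 1
3 ÷ 1 → quotient 3, remainder 0

[0; 2, 2, 5, 1, 2, 3]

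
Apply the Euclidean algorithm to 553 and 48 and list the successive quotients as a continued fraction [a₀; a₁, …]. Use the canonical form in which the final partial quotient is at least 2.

[11; 1, 1, 11, 2]

553 ÷ 48 → quotient 11, remainder 25
48 ÷ 25 → quotient 1, remainder 23
25 ÷ 23 → quotient 1, remainder 2
23 ÷ 2 → quotient 11, remainder 1
2 ÷ 1 → quotient 2, remainder 0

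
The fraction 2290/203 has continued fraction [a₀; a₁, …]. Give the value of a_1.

3

Repeatedly divide and take the remainder:
2290 = 11·203 + 57, so a_0 = 11
203 = 3·57 + 32, so a_1 = 3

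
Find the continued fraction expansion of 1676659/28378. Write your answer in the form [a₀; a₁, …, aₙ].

[59; 12, 25, 13, 2, 3]

1676659 ÷ 28378 → quotient 59, remainder 2357
28378 ÷ 2357 → quotient 12, remainder 94
2357 ÷ 94 → quotient 25, remainder 7
94 ÷ 7 → quotient 13, remainder 3
7 ÷ 3 → quotient 2, remainder 1
3 ÷ 1 → quotient 3, remainder 0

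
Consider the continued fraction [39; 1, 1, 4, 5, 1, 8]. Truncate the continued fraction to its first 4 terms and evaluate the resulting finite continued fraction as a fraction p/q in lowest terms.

356/9

a_0 = 39: 39/1
a_1 = 1: 40/1
a_2 = 1: 79/2
a_3 = 4: 356/9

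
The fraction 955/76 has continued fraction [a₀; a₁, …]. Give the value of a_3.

3

⌊955/76⌋ = 12, remainder 43
⌊76/43⌋ = 1, remainder 33
⌊43/33⌋ = 1, remainder 10
⌊33/10⌋ = 3, remainder 3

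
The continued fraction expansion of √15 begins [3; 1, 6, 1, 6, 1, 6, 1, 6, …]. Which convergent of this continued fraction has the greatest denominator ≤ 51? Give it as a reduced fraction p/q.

31/8

a_0 = 3: 3/1  (≤ bound)
a_1 = 1: 4/1  (≤ bound)
a_2 = 6: 27/7  (≤ bound)
a_3 = 1: 31/8  (≤ bound)
a_4 = 6: 213/55  (> 51, stop)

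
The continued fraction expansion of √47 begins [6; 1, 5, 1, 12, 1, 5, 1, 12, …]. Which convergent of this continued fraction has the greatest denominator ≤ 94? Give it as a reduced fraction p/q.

List convergents until the denominator exceeds the bound:
a_0 = 6: 6/1  (≤ bound)
a_1 = 1: 7/1  (≤ bound)
a_2 = 5: 41/6  (≤ bound)
a_3 = 1: 48/7  (≤ bound)
a_4 = 12: 617/90  (≤ bound)
a_5 = 1: 665/97  (> 94, stop)

617/90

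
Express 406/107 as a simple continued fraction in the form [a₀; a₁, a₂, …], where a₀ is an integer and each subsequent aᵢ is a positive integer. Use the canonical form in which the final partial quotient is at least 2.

Apply division with remainder until the remainder is 0:
⌊406/107⌋ = 3, remainder 85
⌊107/85⌋ = 1, remainder 22
⌊85/22⌋ = 3, remainder 19
⌊22/19⌋ = 1, remainder 3
⌊19/3⌋ = 6, remainder 1
⌊3/1⌋ = 3, remainder 0

[3; 1, 3, 1, 6, 3]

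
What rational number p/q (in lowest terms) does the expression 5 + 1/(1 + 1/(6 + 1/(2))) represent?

88/15

Work from the innermost term outward:
Start with 2.
6 + 1/(2/1) = 6 + 1/2 = 13/2
1 + 1/(13/2) = 1 + 2/13 = 15/13
5 + 1/(15/13) = 5 + 13/15 = 88/15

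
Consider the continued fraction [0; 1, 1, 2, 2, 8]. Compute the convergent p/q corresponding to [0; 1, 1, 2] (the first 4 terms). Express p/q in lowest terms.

a_0 = 0: 0/1
a_1 = 1: 1/1
a_2 = 1: 1/2
a_3 = 2: 3/5

3/5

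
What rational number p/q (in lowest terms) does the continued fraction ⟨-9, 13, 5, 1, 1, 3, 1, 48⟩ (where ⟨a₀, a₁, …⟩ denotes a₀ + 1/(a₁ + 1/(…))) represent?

a_0 = -9: -9/1
a_1 = 13: -116/13
a_2 = 5: -589/66
a_3 = 1: -705/79
a_4 = 1: -1294/145
a_5 = 3: -4587/514
a_6 = 1: -5881/659
a_7 = 48: -286875/32146

-286875/32146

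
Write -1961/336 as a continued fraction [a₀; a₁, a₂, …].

Run the Euclidean algorithm, recording each quotient:
-1961 = -6·336 + 55, so a_0 = -6
336 = 6·55 + 6, so a_1 = 6
55 = 9·6 + 1, so a_2 = 9
6 = 6·1 + 0, so a_3 = 6

[-6; 6, 9, 6]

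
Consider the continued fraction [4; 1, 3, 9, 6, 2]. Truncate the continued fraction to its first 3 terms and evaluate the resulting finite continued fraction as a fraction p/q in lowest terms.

a_0 = 4: 4/1
a_1 = 1: 5/1
a_2 = 3: 19/4

19/4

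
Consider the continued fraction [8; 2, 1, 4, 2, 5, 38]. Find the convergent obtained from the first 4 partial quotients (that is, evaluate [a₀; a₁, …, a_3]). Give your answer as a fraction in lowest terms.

117/14

Collapse the nested fraction from the inside out:
Start with 4.
1 + 1/(4/1) = 1 + 1/4 = 5/4
2 + 1/(5/4) = 2 + 4/5 = 14/5
8 + 1/(14/5) = 8 + 5/14 = 117/14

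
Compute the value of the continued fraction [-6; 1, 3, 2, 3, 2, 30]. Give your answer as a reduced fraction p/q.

Start with 30.
2 + 1/(30/1) = 2 + 1/30 = 61/30
3 + 1/(61/30) = 3 + 30/61 = 213/61
2 + 1/(213/61) = 2 + 61/213 = 487/213
3 + 1/(487/213) = 3 + 213/487 = 1674/487
1 + 1/(1674/487) = 1 + 487/1674 = 2161/1674
-6 + 1/(2161/1674) = -6 + 1674/2161 = -11292/2161

-11292/2161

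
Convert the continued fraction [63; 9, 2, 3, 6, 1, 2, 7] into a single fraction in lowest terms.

638633/10120

a_0 = 63: 63/1
a_1 = 9: 568/9
a_2 = 2: 1199/19
a_3 = 3: 4165/66
a_4 = 6: 26189/415
a_5 = 1: 30354/481
a_6 = 2: 86897/1377
a_7 = 7: 638633/10120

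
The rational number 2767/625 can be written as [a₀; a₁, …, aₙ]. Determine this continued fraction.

[4; 2, 2, 1, 14, 6]

⌊2767/625⌋ = 4, remainder 267
⌊625/267⌋ = 2, remainder 91
⌊267/91⌋ = 2, remainder 85
⌊91/85⌋ = 1, remainder 6
⌊85/6⌋ = 14, remainder 1
⌊6/1⌋ = 6, remainder 0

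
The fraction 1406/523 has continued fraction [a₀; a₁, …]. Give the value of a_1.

1406 = 2·523 + 360, so a_0 = 2
523 = 1·360 + 163, so a_1 = 1

1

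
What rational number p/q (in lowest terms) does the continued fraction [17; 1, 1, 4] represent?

Start with 4.
1 + 1/(4/1) = 1 + 1/4 = 5/4
1 + 1/(5/4) = 1 + 4/5 = 9/5
17 + 1/(9/5) = 17 + 5/9 = 158/9

158/9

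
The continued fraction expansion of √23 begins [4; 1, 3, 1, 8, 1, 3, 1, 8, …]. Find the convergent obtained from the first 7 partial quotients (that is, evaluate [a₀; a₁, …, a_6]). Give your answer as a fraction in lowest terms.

916/191

Compute successive convergents:
a_0 = 4: 4/1
a_1 = 1: 5/1
a_2 = 3: 19/4
a_3 = 1: 24/5
a_4 = 8: 211/44
a_5 = 1: 235/49
a_6 = 3: 916/191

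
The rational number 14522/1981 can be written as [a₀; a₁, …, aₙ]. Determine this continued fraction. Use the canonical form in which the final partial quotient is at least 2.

[7; 3, 40, 1, 15]

14522 = 7·1981 + 655, so a_0 = 7
1981 = 3·655 + 16, so a_1 = 3
655 = 40·16 + 15, so a_2 = 40
16 = 1·15 + 1, so a_3 = 1
15 = 15·1 + 0, so a_4 = 15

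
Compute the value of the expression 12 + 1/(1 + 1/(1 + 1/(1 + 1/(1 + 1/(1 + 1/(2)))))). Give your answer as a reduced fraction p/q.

Start with 2.
1 + 1/(2/1) = 1 + 1/2 = 3/2
1 + 1/(3/2) = 1 + 2/3 = 5/3
1 + 1/(5/3) = 1 + 3/5 = 8/5
1 + 1/(8/5) = 1 + 5/8 = 13/8
1 + 1/(13/8) = 1 + 8/13 = 21/13
12 + 1/(21/13) = 12 + 13/21 = 265/21

265/21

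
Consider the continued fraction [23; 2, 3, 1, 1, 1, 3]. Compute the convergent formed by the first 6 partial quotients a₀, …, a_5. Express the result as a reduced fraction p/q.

586/25

a_0 = 23: 23/1
a_1 = 2: 47/2
a_2 = 3: 164/7
a_3 = 1: 211/9
a_4 = 1: 375/16
a_5 = 1: 586/25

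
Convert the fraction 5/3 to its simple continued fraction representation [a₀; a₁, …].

Apply division with remainder until the remainder is 0:
⌊5/3⌋ = 1, remainder 2
⌊3/2⌋ = 1, remainder 1
⌊2/1⌋ = 2, remainder 0

[1; 1, 2]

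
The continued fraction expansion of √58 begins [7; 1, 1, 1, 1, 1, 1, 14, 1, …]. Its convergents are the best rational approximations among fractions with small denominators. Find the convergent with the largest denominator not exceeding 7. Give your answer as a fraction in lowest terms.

a_0 = 7: 7/1  (≤ bound)
a_1 = 1: 8/1  (≤ bound)
a_2 = 1: 15/2  (≤ bound)
a_3 = 1: 23/3  (≤ bound)
a_4 = 1: 38/5  (≤ bound)
a_5 = 1: 61/8  (> 7, stop)

38/5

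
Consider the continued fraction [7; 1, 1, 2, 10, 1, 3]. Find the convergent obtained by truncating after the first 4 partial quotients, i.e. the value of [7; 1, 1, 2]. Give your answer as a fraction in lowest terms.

38/5

Compute successive convergents:
a_0 = 7: 7/1
a_1 = 1: 8/1
a_2 = 1: 15/2
a_3 = 2: 38/5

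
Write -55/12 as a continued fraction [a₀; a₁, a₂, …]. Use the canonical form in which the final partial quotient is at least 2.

Run the Euclidean algorithm, recording each quotient:
⌊-55/12⌋ = -5, remainder 5
⌊12/5⌋ = 2, remainder 2
⌊5/2⌋ = 2, remainder 1
⌊2/1⌋ = 2, remainder 0

[-5; 2, 2, 2]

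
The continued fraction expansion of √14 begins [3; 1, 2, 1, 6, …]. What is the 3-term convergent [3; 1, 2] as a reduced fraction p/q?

11/3

a_0 = 3: 3/1
a_1 = 1: 4/1
a_2 = 2: 11/3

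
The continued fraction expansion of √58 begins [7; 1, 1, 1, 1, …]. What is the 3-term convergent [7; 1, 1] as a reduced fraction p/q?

Use the convergent recurrence hₖ = aₖ·hₖ₋₁ + hₖ₋₂ (and likewise for the denominators kₖ):
a_0 = 7: 7/1
a_1 = 1: 8/1
a_2 = 1: 15/2

15/2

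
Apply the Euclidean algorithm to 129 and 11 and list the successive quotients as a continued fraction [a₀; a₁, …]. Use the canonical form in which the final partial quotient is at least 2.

Run the Euclidean algorithm, recording each quotient:
⌊129/11⌋ = 11, remainder 8
⌊11/8⌋ = 1, remainder 3
⌊8/3⌋ = 2, remainder 2
⌊3/2⌋ = 1, remainder 1
⌊2/1⌋ = 2, remainder 0

[11; 1, 2, 1, 2]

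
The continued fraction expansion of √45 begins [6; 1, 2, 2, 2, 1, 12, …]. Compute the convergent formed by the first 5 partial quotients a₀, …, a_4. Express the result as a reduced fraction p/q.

114/17

Start with 2.
2 + 1/(2/1) = 2 + 1/2 = 5/2
2 + 1/(5/2) = 2 + 2/5 = 12/5
1 + 1/(12/5) = 1 + 5/12 = 17/12
6 + 1/(17/12) = 6 + 12/17 = 114/17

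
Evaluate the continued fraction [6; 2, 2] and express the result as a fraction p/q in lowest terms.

Compute successive convergents:
a_0 = 6: 6/1
a_1 = 2: 13/2
a_2 = 2: 32/5

32/5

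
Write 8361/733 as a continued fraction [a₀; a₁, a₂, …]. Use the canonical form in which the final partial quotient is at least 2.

[11; 2, 2, 5, 1, 2, 2, 3]

Run the Euclidean algorithm, recording each quotient:
8361 = 11·733 + 298, so a_0 = 11
733 = 2·298 + 137, so a_1 = 2
298 = 2·137 + 24, so a_2 = 2
137 = 5·24 + 17, so a_3 = 5
24 = 1·17 + 7, so a_4 = 1
17 = 2·7 + 3, so a_5 = 2
7 = 2·3 + 1, so a_6 = 2
3 = 3·1 + 0, so a_7 = 3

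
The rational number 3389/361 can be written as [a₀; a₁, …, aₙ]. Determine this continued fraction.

[9; 2, 1, 1, 2, 1, 2, 7]

⌊3389/361⌋ = 9, remainder 140
⌊361/140⌋ = 2, remainder 81
⌊140/81⌋ = 1, remainder 59
⌊81/59⌋ = 1, remainder 22
⌊59/22⌋ = 2, remainder 15
⌊22/15⌋ = 1, remainder 7
⌊15/7⌋ = 2, remainder 1
⌊7/1⌋ = 7, remainder 0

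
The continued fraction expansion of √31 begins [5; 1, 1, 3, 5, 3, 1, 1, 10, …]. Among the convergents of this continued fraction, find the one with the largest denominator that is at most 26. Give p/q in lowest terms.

a_0 = 5: 5/1  (≤ bound)
a_1 = 1: 6/1  (≤ bound)
a_2 = 1: 11/2  (≤ bound)
a_3 = 3: 39/7  (≤ bound)
a_4 = 5: 206/37  (> 26, stop)

39/7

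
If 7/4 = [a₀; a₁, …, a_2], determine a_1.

1

⌊7/4⌋ = 1, remainder 3
⌊4/3⌋ = 1, remainder 1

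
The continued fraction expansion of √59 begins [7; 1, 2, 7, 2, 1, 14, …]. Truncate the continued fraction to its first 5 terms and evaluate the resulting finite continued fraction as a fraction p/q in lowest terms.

Collapse the nested fraction from the inside out:
Start with 2.
7 + 1/(2/1) = 7 + 1/2 = 15/2
2 + 1/(15/2) = 2 + 2/15 = 32/15
1 + 1/(32/15) = 1 + 15/32 = 47/32
7 + 1/(47/32) = 7 + 32/47 = 361/47

361/47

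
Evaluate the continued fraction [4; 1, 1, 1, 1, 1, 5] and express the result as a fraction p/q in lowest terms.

a_0 = 4: 4/1
a_1 = 1: 5/1
a_2 = 1: 9/2
a_3 = 1: 14/3
a_4 = 1: 23/5
a_5 = 1: 37/8
a_6 = 5: 208/45

208/45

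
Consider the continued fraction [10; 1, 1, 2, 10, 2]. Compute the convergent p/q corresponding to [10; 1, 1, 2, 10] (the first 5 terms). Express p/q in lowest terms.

551/52

a_0 = 10: 10/1
a_1 = 1: 11/1
a_2 = 1: 21/2
a_3 = 2: 53/5
a_4 = 10: 551/52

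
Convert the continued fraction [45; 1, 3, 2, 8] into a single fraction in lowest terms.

3479/76

a_0 = 45: 45/1
a_1 = 1: 46/1
a_2 = 3: 183/4
a_3 = 2: 412/9
a_4 = 8: 3479/76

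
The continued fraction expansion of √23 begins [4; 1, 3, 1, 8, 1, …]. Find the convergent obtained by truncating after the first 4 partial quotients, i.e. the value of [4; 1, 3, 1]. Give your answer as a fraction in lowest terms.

24/5

a_0 = 4: 4/1
a_1 = 1: 5/1
a_2 = 3: 19/4
a_3 = 1: 24/5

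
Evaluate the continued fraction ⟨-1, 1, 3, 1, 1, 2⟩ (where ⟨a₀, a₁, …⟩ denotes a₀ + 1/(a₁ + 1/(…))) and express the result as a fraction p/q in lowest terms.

Use the convergent recurrence hₖ = aₖ·hₖ₋₁ + hₖ₋₂ (and likewise for the denominators kₖ):
a_0 = -1: -1/1
a_1 = 1: 0/1
a_2 = 3: -1/4
a_3 = 1: -1/5
a_4 = 1: -2/9
a_5 = 2: -5/23

-5/23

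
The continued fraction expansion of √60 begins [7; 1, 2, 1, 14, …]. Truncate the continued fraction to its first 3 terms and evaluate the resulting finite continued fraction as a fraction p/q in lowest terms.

Work from the innermost term outward:
Start with 2.
1 + 1/(2/1) = 1 + 1/2 = 3/2
7 + 1/(3/2) = 7 + 2/3 = 23/3

23/3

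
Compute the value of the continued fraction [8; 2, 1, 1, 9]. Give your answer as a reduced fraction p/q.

Collapse the nested fraction from the inside out:
Start with 9.
1 + 1/(9/1) = 1 + 1/9 = 10/9
1 + 1/(10/9) = 1 + 9/10 = 19/10
2 + 1/(19/10) = 2 + 10/19 = 48/19
8 + 1/(48/19) = 8 + 19/48 = 403/48

403/48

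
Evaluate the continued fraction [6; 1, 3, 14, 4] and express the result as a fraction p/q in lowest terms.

1567/232

Compute successive convergents:
a_0 = 6: 6/1
a_1 = 1: 7/1
a_2 = 3: 27/4
a_3 = 14: 385/57
a_4 = 4: 1567/232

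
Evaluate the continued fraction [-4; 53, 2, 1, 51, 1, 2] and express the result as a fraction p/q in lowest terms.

-100013/25121

Start with 2.
1 + 1/(2/1) = 1 + 1/2 = 3/2
51 + 1/(3/2) = 51 + 2/3 = 155/3
1 + 1/(155/3) = 1 + 3/155 = 158/155
2 + 1/(158/155) = 2 + 155/158 = 471/158
53 + 1/(471/158) = 53 + 158/471 = 25121/471
-4 + 1/(25121/471) = -4 + 471/25121 = -100013/25121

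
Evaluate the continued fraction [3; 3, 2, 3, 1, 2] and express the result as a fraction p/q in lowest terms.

283/86

Work from the innermost term outward:
Start with 2.
1 + 1/(2/1) = 1 + 1/2 = 3/2
3 + 1/(3/2) = 3 + 2/3 = 11/3
2 + 1/(11/3) = 2 + 3/11 = 25/11
3 + 1/(25/11) = 3 + 11/25 = 86/25
3 + 1/(86/25) = 3 + 25/86 = 283/86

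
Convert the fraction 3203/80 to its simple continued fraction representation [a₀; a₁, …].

[40; 26, 1, 2]

⌊3203/80⌋ = 40, remainder 3
⌊80/3⌋ = 26, remainder 2
⌊3/2⌋ = 1, remainder 1
⌊2/1⌋ = 2, remainder 0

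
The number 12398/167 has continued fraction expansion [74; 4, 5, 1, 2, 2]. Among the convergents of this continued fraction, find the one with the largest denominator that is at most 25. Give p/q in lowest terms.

1856/25

List convergents until the denominator exceeds the bound:
a_0 = 74: 74/1  (≤ bound)
a_1 = 4: 297/4  (≤ bound)
a_2 = 5: 1559/21  (≤ bound)
a_3 = 1: 1856/25  (≤ bound)
a_4 = 2: 5271/71  (> 25, stop)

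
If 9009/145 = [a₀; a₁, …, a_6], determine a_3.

Repeatedly divide and take the remainder:
9009 = 62·145 + 19, so a_0 = 62
145 = 7·19 + 12, so a_1 = 7
19 = 1·12 + 7, so a_2 = 1
12 = 1·7 + 5, so a_3 = 1

1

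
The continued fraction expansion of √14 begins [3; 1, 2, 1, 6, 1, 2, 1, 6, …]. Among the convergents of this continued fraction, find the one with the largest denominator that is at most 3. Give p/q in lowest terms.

11/3

List convergents until the denominator exceeds the bound:
a_0 = 3: 3/1  (≤ bound)
a_1 = 1: 4/1  (≤ bound)
a_2 = 2: 11/3  (≤ bound)
a_3 = 1: 15/4  (> 3, stop)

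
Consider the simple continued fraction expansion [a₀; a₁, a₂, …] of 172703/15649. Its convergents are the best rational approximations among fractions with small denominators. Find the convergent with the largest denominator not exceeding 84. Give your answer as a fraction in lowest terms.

916/83

a_0 = 11: 11/1  (≤ bound)
a_1 = 27: 298/27  (≤ bound)
a_2 = 1: 309/28  (≤ bound)
a_3 = 2: 916/83  (≤ bound)
a_4 = 1: 1225/111  (> 84, stop)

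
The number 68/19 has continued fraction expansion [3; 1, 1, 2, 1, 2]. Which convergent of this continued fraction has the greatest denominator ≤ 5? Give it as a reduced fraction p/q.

a_0 = 3: 3/1  (≤ bound)
a_1 = 1: 4/1  (≤ bound)
a_2 = 1: 7/2  (≤ bound)
a_3 = 2: 18/5  (≤ bound)
a_4 = 1: 25/7  (> 5, stop)

18/5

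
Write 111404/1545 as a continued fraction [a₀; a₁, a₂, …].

⌊111404/1545⌋ = 72, remainder 164
⌊1545/164⌋ = 9, remainder 69
⌊164/69⌋ = 2, remainder 26
⌊69/26⌋ = 2, remainder 17
⌊26/17⌋ = 1, remainder 9
⌊17/9⌋ = 1, remainder 8
⌊9/8⌋ = 1, remainder 1
⌊8/1⌋ = 8, remainder 0

[72; 9, 2, 2, 1, 1, 1, 8]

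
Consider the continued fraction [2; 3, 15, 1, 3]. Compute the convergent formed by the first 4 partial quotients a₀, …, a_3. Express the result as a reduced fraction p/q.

Start with 1.
15 + 1/(1/1) = 15 + 1/1 = 16/1
3 + 1/(16/1) = 3 + 1/16 = 49/16
2 + 1/(49/16) = 2 + 16/49 = 114/49

114/49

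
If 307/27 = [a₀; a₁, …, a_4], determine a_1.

307 ÷ 27 → quotient 11, remainder 10
27 ÷ 10 → quotient 2, remainder 7

2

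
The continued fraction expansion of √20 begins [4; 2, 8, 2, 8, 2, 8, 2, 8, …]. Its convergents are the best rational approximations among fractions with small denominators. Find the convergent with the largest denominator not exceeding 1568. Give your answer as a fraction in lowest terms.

a_0 = 4: 4/1  (≤ bound)
a_1 = 2: 9/2  (≤ bound)
a_2 = 8: 76/17  (≤ bound)
a_3 = 2: 161/36  (≤ bound)
a_4 = 8: 1364/305  (≤ bound)
a_5 = 2: 2889/646  (≤ bound)
a_6 = 8: 24476/5473  (> 1568, stop)

2889/646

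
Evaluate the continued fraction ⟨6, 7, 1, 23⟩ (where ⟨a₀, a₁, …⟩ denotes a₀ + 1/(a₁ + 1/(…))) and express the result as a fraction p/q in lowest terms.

Start with 23.
1 + 1/(23/1) = 1 + 1/23 = 24/23
7 + 1/(24/23) = 7 + 23/24 = 191/24
6 + 1/(191/24) = 6 + 24/191 = 1170/191

1170/191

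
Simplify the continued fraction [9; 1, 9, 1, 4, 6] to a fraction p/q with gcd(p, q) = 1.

3319/335

Use the convergent recurrence hₖ = aₖ·hₖ₋₁ + hₖ₋₂ (and likewise for the denominators kₖ):
a_0 = 9: 9/1
a_1 = 1: 10/1
a_2 = 9: 99/10
a_3 = 1: 109/11
a_4 = 4: 535/54
a_5 = 6: 3319/335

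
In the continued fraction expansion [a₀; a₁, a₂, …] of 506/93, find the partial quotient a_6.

2

⌊506/93⌋ = 5, remainder 41
⌊93/41⌋ = 2, remainder 11
⌊41/11⌋ = 3, remainder 8
⌊11/8⌋ = 1, remainder 3
⌊8/3⌋ = 2, remainder 2
⌊3/2⌋ = 1, remainder 1
⌊2/1⌋ = 2, remainder 0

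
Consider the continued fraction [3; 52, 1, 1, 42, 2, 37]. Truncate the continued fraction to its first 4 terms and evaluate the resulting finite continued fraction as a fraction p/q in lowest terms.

317/105

Use the convergent recurrence hₖ = aₖ·hₖ₋₁ + hₖ₋₂ (and likewise for the denominators kₖ):
a_0 = 3: 3/1
a_1 = 52: 157/52
a_2 = 1: 160/53
a_3 = 1: 317/105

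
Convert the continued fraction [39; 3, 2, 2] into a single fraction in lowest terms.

Compute successive convergents:
a_0 = 39: 39/1
a_1 = 3: 118/3
a_2 = 2: 275/7
a_3 = 2: 668/17

668/17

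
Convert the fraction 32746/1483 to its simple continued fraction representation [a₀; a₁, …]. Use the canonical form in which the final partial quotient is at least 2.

[22; 12, 2, 1, 3, 1, 3, 2]

32746 ÷ 1483 → quotient 22, remainder 120
1483 ÷ 120 → quotient 12, remainder 43
120 ÷ 43 → quotient 2, remainder 34
43 ÷ 34 → quotient 1, remainder 9
34 ÷ 9 → quotient 3, remainder 7
9 ÷ 7 → quotient 1, remainder 2
7 ÷ 2 → quotient 3, remainder 1
2 ÷ 1 → quotient 2, remainder 0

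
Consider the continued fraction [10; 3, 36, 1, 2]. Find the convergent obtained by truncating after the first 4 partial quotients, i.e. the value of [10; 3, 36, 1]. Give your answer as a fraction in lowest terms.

a_0 = 10: 10/1
a_1 = 3: 31/3
a_2 = 36: 1126/109
a_3 = 1: 1157/112

1157/112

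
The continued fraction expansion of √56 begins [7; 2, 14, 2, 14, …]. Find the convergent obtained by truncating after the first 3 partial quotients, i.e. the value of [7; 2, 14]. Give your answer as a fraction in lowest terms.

217/29

Start with 14.
2 + 1/(14/1) = 2 + 1/14 = 29/14
7 + 1/(29/14) = 7 + 14/29 = 217/29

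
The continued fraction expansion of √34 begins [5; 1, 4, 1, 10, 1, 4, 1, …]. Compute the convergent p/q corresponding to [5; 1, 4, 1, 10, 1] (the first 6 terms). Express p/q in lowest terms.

414/71

Starting at the tail and folding back:
Start with 1.
10 + 1/(1/1) = 10 + 1/1 = 11/1
1 + 1/(11/1) = 1 + 1/11 = 12/11
4 + 1/(12/11) = 4 + 11/12 = 59/12
1 + 1/(59/12) = 1 + 12/59 = 71/59
5 + 1/(71/59) = 5 + 59/71 = 414/71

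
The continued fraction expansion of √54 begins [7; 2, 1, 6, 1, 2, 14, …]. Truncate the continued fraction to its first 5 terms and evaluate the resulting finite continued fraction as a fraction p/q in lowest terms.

169/23

a_0 = 7: 7/1
a_1 = 2: 15/2
a_2 = 1: 22/3
a_3 = 6: 147/20
a_4 = 1: 169/23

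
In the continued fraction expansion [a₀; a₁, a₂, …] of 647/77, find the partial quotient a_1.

2

Run the Euclidean algorithm, recording each quotient:
⌊647/77⌋ = 8, remainder 31
⌊77/31⌋ = 2, remainder 15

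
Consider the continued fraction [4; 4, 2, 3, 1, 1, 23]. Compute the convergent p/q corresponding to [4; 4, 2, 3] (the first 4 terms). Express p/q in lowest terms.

131/31

Start with 3.
2 + 1/(3/1) = 2 + 1/3 = 7/3
4 + 1/(7/3) = 4 + 3/7 = 31/7
4 + 1/(31/7) = 4 + 7/31 = 131/31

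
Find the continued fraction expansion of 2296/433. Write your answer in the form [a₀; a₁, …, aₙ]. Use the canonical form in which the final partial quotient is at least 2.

[5; 3, 3, 3, 1, 1, 1, 3]

⌊2296/433⌋ = 5, remainder 131
⌊433/131⌋ = 3, remainder 40
⌊131/40⌋ = 3, remainder 11
⌊40/11⌋ = 3, remainder 7
⌊11/7⌋ = 1, remainder 4
⌊7/4⌋ = 1, remainder 3
⌊4/3⌋ = 1, remainder 1
⌊3/1⌋ = 3, remainder 0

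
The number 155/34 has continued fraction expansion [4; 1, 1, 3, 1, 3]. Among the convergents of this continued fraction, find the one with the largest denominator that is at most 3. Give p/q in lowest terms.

9/2

a_0 = 4: 4/1  (≤ bound)
a_1 = 1: 5/1  (≤ bound)
a_2 = 1: 9/2  (≤ bound)
a_3 = 3: 32/7  (> 3, stop)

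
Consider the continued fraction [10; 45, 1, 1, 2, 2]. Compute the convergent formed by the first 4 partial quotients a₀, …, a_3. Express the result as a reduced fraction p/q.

912/91

a_0 = 10: 10/1
a_1 = 45: 451/45
a_2 = 1: 461/46
a_3 = 1: 912/91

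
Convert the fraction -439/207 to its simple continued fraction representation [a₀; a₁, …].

[-3; 1, 7, 3, 1, 1, 3]

Apply division with remainder until the remainder is 0:
-439 = -3·207 + 182, so a_0 = -3
207 = 1·182 + 25, so a_1 = 1
182 = 7·25 + 7, so a_2 = 7
25 = 3·7 + 4, so a_3 = 3
7 = 1·4 + 3, so a_4 = 1
4 = 1·3 + 1, so a_5 = 1
3 = 3·1 + 0, so a_6 = 3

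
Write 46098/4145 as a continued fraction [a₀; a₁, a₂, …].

Apply division with remainder until the remainder is 0:
⌊46098/4145⌋ = 11, remainder 503
⌊4145/503⌋ = 8, remainder 121
⌊503/121⌋ = 4, remainder 19
⌊121/19⌋ = 6, remainder 7
⌊19/7⌋ = 2, remainder 5
⌊7/5⌋ = 1, remainder 2
⌊5/2⌋ = 2, remainder 1
⌊2/1⌋ = 2, remainder 0

[11; 8, 4, 6, 2, 1, 2, 2]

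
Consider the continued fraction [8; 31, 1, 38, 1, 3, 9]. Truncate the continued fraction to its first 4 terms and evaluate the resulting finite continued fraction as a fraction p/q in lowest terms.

10015/1247

Collapse the nested fraction from the inside out:
Start with 38.
1 + 1/(38/1) = 1 + 1/38 = 39/38
31 + 1/(39/38) = 31 + 38/39 = 1247/39
8 + 1/(1247/39) = 8 + 39/1247 = 10015/1247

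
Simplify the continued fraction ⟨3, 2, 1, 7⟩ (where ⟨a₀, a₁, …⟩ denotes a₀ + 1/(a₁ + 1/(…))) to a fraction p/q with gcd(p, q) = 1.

77/23

Collapse the nested fraction from the inside out:
Start with 7.
1 + 1/(7/1) = 1 + 1/7 = 8/7
2 + 1/(8/7) = 2 + 7/8 = 23/8
3 + 1/(23/8) = 3 + 8/23 = 77/23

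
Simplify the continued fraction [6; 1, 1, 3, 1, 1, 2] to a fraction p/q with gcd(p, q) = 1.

269/41

Use the convergent recurrence hₖ = aₖ·hₖ₋₁ + hₖ₋₂ (and likewise for the denominators kₖ):
a_0 = 6: 6/1
a_1 = 1: 7/1
a_2 = 1: 13/2
a_3 = 3: 46/7
a_4 = 1: 59/9
a_5 = 1: 105/16
a_6 = 2: 269/41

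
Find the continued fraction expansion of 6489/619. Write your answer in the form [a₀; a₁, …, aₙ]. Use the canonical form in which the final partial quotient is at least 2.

[10; 2, 14, 4, 5]

Repeatedly divide and take the remainder:
⌊6489/619⌋ = 10, remainder 299
⌊619/299⌋ = 2, remainder 21
⌊299/21⌋ = 14, remainder 5
⌊21/5⌋ = 4, remainder 1
⌊5/1⌋ = 5, remainder 0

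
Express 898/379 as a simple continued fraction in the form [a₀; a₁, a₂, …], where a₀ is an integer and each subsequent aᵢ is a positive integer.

898 ÷ 379 → quotient 2, remainder 140
379 ÷ 140 → quotient 2, remainder 99
140 ÷ 99 → quotient 1, remainder 41
99 ÷ 41 → quotient 2, remainder 17
41 ÷ 17 → quotient 2, remainder 7
17 ÷ 7 → quotient 2, remainder 3
7 ÷ 3 → quotient 2, remainder 1
3 ÷ 1 → quotient 3, remainder 0

[2; 2, 1, 2, 2, 2, 2, 3]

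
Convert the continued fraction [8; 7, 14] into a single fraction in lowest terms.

806/99

Use the convergent recurrence hₖ = aₖ·hₖ₋₁ + hₖ₋₂ (and likewise for the denominators kₖ):
a_0 = 8: 8/1
a_1 = 7: 57/7
a_2 = 14: 806/99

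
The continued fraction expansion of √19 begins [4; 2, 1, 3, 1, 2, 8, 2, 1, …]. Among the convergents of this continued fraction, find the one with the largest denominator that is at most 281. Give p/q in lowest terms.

List convergents until the denominator exceeds the bound:
a_0 = 4: 4/1  (≤ bound)
a_1 = 2: 9/2  (≤ bound)
a_2 = 1: 13/3  (≤ bound)
a_3 = 3: 48/11  (≤ bound)
a_4 = 1: 61/14  (≤ bound)
a_5 = 2: 170/39  (≤ bound)
a_6 = 8: 1421/326  (> 281, stop)

170/39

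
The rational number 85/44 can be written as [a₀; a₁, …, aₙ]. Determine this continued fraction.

[1; 1, 13, 1, 2]

85 ÷ 44 → quotient 1, remainder 41
44 ÷ 41 → quotient 1, remainder 3
41 ÷ 3 → quotient 13, remainder 2
3 ÷ 2 → quotient 1, remainder 1
2 ÷ 1 → quotient 2, remainder 0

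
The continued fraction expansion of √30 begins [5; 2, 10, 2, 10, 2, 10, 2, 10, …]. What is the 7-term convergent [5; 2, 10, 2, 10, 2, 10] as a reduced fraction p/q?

55435/10121

Start with 10.
2 + 1/(10/1) = 2 + 1/10 = 21/10
10 + 1/(21/10) = 10 + 10/21 = 220/21
2 + 1/(220/21) = 2 + 21/220 = 461/220
10 + 1/(461/220) = 10 + 220/461 = 4830/461
2 + 1/(4830/461) = 2 + 461/4830 = 10121/4830
5 + 1/(10121/4830) = 5 + 4830/10121 = 55435/10121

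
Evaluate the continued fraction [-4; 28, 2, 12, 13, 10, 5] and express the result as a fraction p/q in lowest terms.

Work from the innermost term outward:
Start with 5.
10 + 1/(5/1) = 10 + 1/5 = 51/5
13 + 1/(51/5) = 13 + 5/51 = 668/51
12 + 1/(668/51) = 12 + 51/668 = 8067/668
2 + 1/(8067/668) = 2 + 668/8067 = 16802/8067
28 + 1/(16802/8067) = 28 + 8067/16802 = 478523/16802
-4 + 1/(478523/16802) = -4 + 16802/478523 = -1897290/478523

-1897290/478523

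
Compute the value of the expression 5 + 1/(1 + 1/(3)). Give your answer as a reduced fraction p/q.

Compute successive convergents:
a_0 = 5: 5/1
a_1 = 1: 6/1
a_2 = 3: 23/4

23/4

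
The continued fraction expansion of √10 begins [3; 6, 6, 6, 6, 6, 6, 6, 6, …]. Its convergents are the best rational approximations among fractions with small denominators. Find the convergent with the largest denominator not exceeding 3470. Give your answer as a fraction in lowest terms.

List convergents until the denominator exceeds the bound:
a_0 = 3: 3/1  (≤ bound)
a_1 = 6: 19/6  (≤ bound)
a_2 = 6: 117/37  (≤ bound)
a_3 = 6: 721/228  (≤ bound)
a_4 = 6: 4443/1405  (≤ bound)
a_5 = 6: 27379/8658  (> 3470, stop)

4443/1405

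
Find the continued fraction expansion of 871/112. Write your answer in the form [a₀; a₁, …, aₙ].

[7; 1, 3, 2, 12]

Apply division with remainder until the remainder is 0:
⌊871/112⌋ = 7, remainder 87
⌊112/87⌋ = 1, remainder 25
⌊87/25⌋ = 3, remainder 12
⌊25/12⌋ = 2, remainder 1
⌊12/1⌋ = 12, remainder 0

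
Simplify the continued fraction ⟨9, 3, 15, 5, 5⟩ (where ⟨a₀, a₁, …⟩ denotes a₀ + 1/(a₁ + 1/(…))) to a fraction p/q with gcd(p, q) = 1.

a_0 = 9: 9/1
a_1 = 3: 28/3
a_2 = 15: 429/46
a_3 = 5: 2173/233
a_4 = 5: 11294/1211

11294/1211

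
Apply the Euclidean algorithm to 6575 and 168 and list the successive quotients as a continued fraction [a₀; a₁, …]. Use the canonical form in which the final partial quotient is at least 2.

[39; 7, 3, 3, 2]

Run the Euclidean algorithm, recording each quotient:
⌊6575/168⌋ = 39, remainder 23
⌊168/23⌋ = 7, remainder 7
⌊23/7⌋ = 3, remainder 2
⌊7/2⌋ = 3, remainder 1
⌊2/1⌋ = 2, remainder 0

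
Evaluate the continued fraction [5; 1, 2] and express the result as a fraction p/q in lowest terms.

Work from the innermost term outward:
Start with 2.
1 + 1/(2/1) = 1 + 1/2 = 3/2
5 + 1/(3/2) = 5 + 2/3 = 17/3

17/3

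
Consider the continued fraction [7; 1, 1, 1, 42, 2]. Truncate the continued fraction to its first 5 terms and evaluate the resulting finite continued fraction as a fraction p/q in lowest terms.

a_0 = 7: 7/1
a_1 = 1: 8/1
a_2 = 1: 15/2
a_3 = 1: 23/3
a_4 = 42: 981/128

981/128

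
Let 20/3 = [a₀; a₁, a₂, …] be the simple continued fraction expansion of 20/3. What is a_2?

Repeatedly divide and take the remainder:
⌊20/3⌋ = 6, remainder 2
⌊3/2⌋ = 1, remainder 1
⌊2/1⌋ = 2, remainder 0

2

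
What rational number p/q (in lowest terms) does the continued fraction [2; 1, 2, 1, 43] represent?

Start with 43.
1 + 1/(43/1) = 1 + 1/43 = 44/43
2 + 1/(44/43) = 2 + 43/44 = 131/44
1 + 1/(131/44) = 1 + 44/131 = 175/131
2 + 1/(175/131) = 2 + 131/175 = 481/175

481/175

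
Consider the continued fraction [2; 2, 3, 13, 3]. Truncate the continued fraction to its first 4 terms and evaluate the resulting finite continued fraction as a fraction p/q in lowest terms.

226/93

Start with 13.
3 + 1/(13/1) = 3 + 1/13 = 40/13
2 + 1/(40/13) = 2 + 13/40 = 93/40
2 + 1/(93/40) = 2 + 40/93 = 226/93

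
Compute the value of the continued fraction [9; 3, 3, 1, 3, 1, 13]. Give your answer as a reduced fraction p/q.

7957/855

Start with 13.
1 + 1/(13/1) = 1 + 1/13 = 14/13
3 + 1/(14/13) = 3 + 13/14 = 55/14
1 + 1/(55/14) = 1 + 14/55 = 69/55
3 + 1/(69/55) = 3 + 55/69 = 262/69
3 + 1/(262/69) = 3 + 69/262 = 855/262
9 + 1/(855/262) = 9 + 262/855 = 7957/855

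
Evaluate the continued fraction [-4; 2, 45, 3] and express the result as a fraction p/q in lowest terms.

a_0 = -4: -4/1
a_1 = 2: -7/2
a_2 = 45: -319/91
a_3 = 3: -964/275

-964/275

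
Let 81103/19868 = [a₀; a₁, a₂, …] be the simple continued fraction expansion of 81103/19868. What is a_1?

81103 ÷ 19868 → quotient 4, remainder 1631
19868 ÷ 1631 → quotient 12, remainder 296

12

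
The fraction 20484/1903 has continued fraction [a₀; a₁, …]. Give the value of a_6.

2

20484 ÷ 1903 → quotient 10, remainder 1454
1903 ÷ 1454 → quotient 1, remainder 449
1454 ÷ 449 → quotient 3, remainder 107
449 ÷ 107 → quotient 4, remainder 21
107 ÷ 21 → quotient 5, remainder 2
21 ÷ 2 → quotient 10, remainder 1
2 ÷ 1 → quotient 2, remainder 0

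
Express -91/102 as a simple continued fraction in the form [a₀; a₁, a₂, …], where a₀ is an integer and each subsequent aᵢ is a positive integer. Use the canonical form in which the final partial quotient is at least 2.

-91 ÷ 102 → quotient -1, remainder 11
102 ÷ 11 → quotient 9, remainder 3
11 ÷ 3 → quotient 3, remainder 2
3 ÷ 2 → quotient 1, remainder 1
2 ÷ 1 → quotient 2, remainder 0

[-1; 9, 3, 1, 2]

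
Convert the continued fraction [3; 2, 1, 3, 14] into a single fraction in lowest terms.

a_0 = 3: 3/1
a_1 = 2: 7/2
a_2 = 1: 10/3
a_3 = 3: 37/11
a_4 = 14: 528/157

528/157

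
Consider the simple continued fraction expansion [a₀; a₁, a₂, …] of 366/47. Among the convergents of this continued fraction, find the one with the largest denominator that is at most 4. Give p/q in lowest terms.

31/4

a_0 = 7: 7/1  (≤ bound)
a_1 = 1: 8/1  (≤ bound)
a_2 = 3: 31/4  (≤ bound)
a_3 = 1: 39/5  (> 4, stop)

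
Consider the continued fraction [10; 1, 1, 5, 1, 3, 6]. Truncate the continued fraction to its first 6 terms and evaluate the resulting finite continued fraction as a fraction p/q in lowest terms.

a_0 = 10: 10/1
a_1 = 1: 11/1
a_2 = 1: 21/2
a_3 = 5: 116/11
a_4 = 1: 137/13
a_5 = 3: 527/50

527/50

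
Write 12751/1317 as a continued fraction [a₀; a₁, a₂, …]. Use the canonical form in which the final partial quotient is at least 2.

[9; 1, 2, 6, 1, 59]

⌊12751/1317⌋ = 9, remainder 898
⌊1317/898⌋ = 1, remainder 419
⌊898/419⌋ = 2, remainder 60
⌊419/60⌋ = 6, remainder 59
⌊60/59⌋ = 1, remainder 1
⌊59/1⌋ = 59, remainder 0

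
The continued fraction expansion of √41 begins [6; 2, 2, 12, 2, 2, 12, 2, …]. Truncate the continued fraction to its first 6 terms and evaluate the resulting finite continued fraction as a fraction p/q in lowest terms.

Start with 2.
2 + 1/(2/1) = 2 + 1/2 = 5/2
12 + 1/(5/2) = 12 + 2/5 = 62/5
2 + 1/(62/5) = 2 + 5/62 = 129/62
2 + 1/(129/62) = 2 + 62/129 = 320/129
6 + 1/(320/129) = 6 + 129/320 = 2049/320

2049/320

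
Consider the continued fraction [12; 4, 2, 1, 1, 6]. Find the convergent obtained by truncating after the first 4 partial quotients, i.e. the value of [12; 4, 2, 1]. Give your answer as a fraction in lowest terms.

a_0 = 12: 12/1
a_1 = 4: 49/4
a_2 = 2: 110/9
a_3 = 1: 159/13

159/13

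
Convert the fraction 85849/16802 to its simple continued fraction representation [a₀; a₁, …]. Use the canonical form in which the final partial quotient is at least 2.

Apply division with remainder until the remainder is 0:
85849 ÷ 16802 → quotient 5, remainder 1839
16802 ÷ 1839 → quotient 9, remainder 251
1839 ÷ 251 → quotient 7, remainder 82
251 ÷ 82 → quotient 3, remainder 5
82 ÷ 5 → quotient 16, remainder 2
5 ÷ 2 → quotient 2, remainder 1
2 ÷ 1 → quotient 2, remainder 0

[5; 9, 7, 3, 16, 2, 2]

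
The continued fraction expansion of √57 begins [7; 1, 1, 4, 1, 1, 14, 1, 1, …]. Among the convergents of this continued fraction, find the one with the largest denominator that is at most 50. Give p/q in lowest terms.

a_0 = 7: 7/1  (≤ bound)
a_1 = 1: 8/1  (≤ bound)
a_2 = 1: 15/2  (≤ bound)
a_3 = 4: 68/9  (≤ bound)
a_4 = 1: 83/11  (≤ bound)
a_5 = 1: 151/20  (≤ bound)
a_6 = 14: 2197/291  (> 50, stop)

151/20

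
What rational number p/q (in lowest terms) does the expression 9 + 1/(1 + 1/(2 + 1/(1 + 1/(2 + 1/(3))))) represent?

Start with 3.
2 + 1/(3/1) = 2 + 1/3 = 7/3
1 + 1/(7/3) = 1 + 3/7 = 10/7
2 + 1/(10/7) = 2 + 7/10 = 27/10
1 + 1/(27/10) = 1 + 10/27 = 37/27
9 + 1/(37/27) = 9 + 27/37 = 360/37

360/37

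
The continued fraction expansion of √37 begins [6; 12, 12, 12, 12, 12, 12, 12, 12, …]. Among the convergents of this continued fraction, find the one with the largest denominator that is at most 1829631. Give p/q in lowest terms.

a_0 = 6: 6/1  (≤ bound)
a_1 = 12: 73/12  (≤ bound)
a_2 = 12: 882/145  (≤ bound)
a_3 = 12: 10657/1752  (≤ bound)
a_4 = 12: 128766/21169  (≤ bound)
a_5 = 12: 1555849/255780  (≤ bound)
a_6 = 12: 18798954/3090529  (> 1829631, stop)

1555849/255780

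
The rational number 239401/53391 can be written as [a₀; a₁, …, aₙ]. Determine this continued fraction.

Run the Euclidean algorithm, recording each quotient:
239401 ÷ 53391 → quotient 4, remainder 25837
53391 ÷ 25837 → quotient 2, remainder 1717
25837 ÷ 1717 → quotient 15, remainder 82
1717 ÷ 82 → quotient 20, remainder 77
82 ÷ 77 → quotient 1, remainder 5
77 ÷ 5 → quotient 15, remainder 2
5 ÷ 2 → quotient 2, remainder 1
2 ÷ 1 → quotient 2, remainder 0

[4; 2, 15, 20, 1, 15, 2, 2]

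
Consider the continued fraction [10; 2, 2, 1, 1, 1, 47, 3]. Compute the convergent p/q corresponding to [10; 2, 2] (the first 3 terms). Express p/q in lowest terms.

52/5

Start with 2.
2 + 1/(2/1) = 2 + 1/2 = 5/2
10 + 1/(5/2) = 10 + 2/5 = 52/5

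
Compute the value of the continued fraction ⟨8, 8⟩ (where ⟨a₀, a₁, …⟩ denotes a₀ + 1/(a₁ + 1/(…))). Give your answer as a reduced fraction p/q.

65/8

a_0 = 8: 8/1
a_1 = 8: 65/8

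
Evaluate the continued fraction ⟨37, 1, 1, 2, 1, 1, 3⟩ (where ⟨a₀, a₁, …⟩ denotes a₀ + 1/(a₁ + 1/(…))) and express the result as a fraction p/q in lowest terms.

Start with 3.
1 + 1/(3/1) = 1 + 1/3 = 4/3
1 + 1/(4/3) = 1 + 3/4 = 7/4
2 + 1/(7/4) = 2 + 4/7 = 18/7
1 + 1/(18/7) = 1 + 7/18 = 25/18
1 + 1/(25/18) = 1 + 18/25 = 43/25
37 + 1/(43/25) = 37 + 25/43 = 1616/43

1616/43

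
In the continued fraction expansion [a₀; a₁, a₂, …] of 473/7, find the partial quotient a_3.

3

473 ÷ 7 → quotient 67, remainder 4
7 ÷ 4 → quotient 1, remainder 3
4 ÷ 3 → quotient 1, remainder 1
3 ÷ 1 → quotient 3, remainder 0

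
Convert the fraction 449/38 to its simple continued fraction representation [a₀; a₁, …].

[11; 1, 4, 2, 3]

Run the Euclidean algorithm, recording each quotient:
⌊449/38⌋ = 11, remainder 31
⌊38/31⌋ = 1, remainder 7
⌊31/7⌋ = 4, remainder 3
⌊7/3⌋ = 2, remainder 1
⌊3/1⌋ = 3, remainder 0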